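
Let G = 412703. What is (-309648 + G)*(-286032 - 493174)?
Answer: -80301074330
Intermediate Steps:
(-309648 + G)*(-286032 - 493174) = (-309648 + 412703)*(-286032 - 493174) = 103055*(-779206) = -80301074330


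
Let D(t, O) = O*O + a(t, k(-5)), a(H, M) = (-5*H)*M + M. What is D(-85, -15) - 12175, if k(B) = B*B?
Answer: -1300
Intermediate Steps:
k(B) = B²
a(H, M) = M - 5*H*M (a(H, M) = -5*H*M + M = M - 5*H*M)
D(t, O) = 25 + O² - 125*t (D(t, O) = O*O + (-5)²*(1 - 5*t) = O² + 25*(1 - 5*t) = O² + (25 - 125*t) = 25 + O² - 125*t)
D(-85, -15) - 12175 = (25 + (-15)² - 125*(-85)) - 12175 = (25 + 225 + 10625) - 12175 = 10875 - 12175 = -1300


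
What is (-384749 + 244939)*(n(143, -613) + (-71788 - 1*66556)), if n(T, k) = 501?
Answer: 19271829830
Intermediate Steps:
(-384749 + 244939)*(n(143, -613) + (-71788 - 1*66556)) = (-384749 + 244939)*(501 + (-71788 - 1*66556)) = -139810*(501 + (-71788 - 66556)) = -139810*(501 - 138344) = -139810*(-137843) = 19271829830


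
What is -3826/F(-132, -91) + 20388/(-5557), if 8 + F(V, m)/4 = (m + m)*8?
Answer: -49065523/16270896 ≈ -3.0155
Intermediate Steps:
F(V, m) = -32 + 64*m (F(V, m) = -32 + 4*((m + m)*8) = -32 + 4*((2*m)*8) = -32 + 4*(16*m) = -32 + 64*m)
-3826/F(-132, -91) + 20388/(-5557) = -3826/(-32 + 64*(-91)) + 20388/(-5557) = -3826/(-32 - 5824) + 20388*(-1/5557) = -3826/(-5856) - 20388/5557 = -3826*(-1/5856) - 20388/5557 = 1913/2928 - 20388/5557 = -49065523/16270896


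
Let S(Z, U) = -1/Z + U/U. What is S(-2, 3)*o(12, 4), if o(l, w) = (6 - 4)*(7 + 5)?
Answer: 36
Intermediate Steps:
S(Z, U) = 1 - 1/Z (S(Z, U) = -1/Z + 1 = 1 - 1/Z)
o(l, w) = 24 (o(l, w) = 2*12 = 24)
S(-2, 3)*o(12, 4) = ((-1 - 2)/(-2))*24 = -½*(-3)*24 = (3/2)*24 = 36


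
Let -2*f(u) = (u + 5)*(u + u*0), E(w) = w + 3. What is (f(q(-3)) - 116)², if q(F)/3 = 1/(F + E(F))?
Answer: 12996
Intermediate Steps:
E(w) = 3 + w
q(F) = 3/(3 + 2*F) (q(F) = 3/(F + (3 + F)) = 3/(3 + 2*F))
f(u) = -u*(5 + u)/2 (f(u) = -(u + 5)*(u + u*0)/2 = -(5 + u)*(u + 0)/2 = -(5 + u)*u/2 = -u*(5 + u)/2)
(f(q(-3)) - 116)² = (-3/(3 + 2*(-3))*(5 + 3/(3 + 2*(-3)))/2 - 116)² = (-3/(3 - 6)*(5 + 3/(3 - 6))/2 - 116)² = (-3/(-3)*(5 + 3/(-3))/2 - 116)² = (-3*(-⅓)*(5 + 3*(-⅓))/2 - 116)² = (-½*(-1)*(5 - 1) - 116)² = (-½*(-1)*4 - 116)² = (2 - 116)² = (-114)² = 12996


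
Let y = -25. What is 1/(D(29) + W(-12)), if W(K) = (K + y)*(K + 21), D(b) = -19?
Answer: -1/352 ≈ -0.0028409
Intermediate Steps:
W(K) = (-25 + K)*(21 + K) (W(K) = (K - 25)*(K + 21) = (-25 + K)*(21 + K))
1/(D(29) + W(-12)) = 1/(-19 + (-525 + (-12)**2 - 4*(-12))) = 1/(-19 + (-525 + 144 + 48)) = 1/(-19 - 333) = 1/(-352) = -1/352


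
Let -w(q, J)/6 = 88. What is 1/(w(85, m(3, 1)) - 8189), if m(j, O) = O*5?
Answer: -1/8717 ≈ -0.00011472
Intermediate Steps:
m(j, O) = 5*O
w(q, J) = -528 (w(q, J) = -6*88 = -528)
1/(w(85, m(3, 1)) - 8189) = 1/(-528 - 8189) = 1/(-8717) = -1/8717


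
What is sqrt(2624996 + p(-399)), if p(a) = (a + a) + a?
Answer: sqrt(2623799) ≈ 1619.8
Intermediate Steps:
p(a) = 3*a (p(a) = 2*a + a = 3*a)
sqrt(2624996 + p(-399)) = sqrt(2624996 + 3*(-399)) = sqrt(2624996 - 1197) = sqrt(2623799)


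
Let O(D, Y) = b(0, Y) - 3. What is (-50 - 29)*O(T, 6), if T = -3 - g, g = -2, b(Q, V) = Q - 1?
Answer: 316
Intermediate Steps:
b(Q, V) = -1 + Q
T = -1 (T = -3 - 1*(-2) = -3 + 2 = -1)
O(D, Y) = -4 (O(D, Y) = (-1 + 0) - 3 = -1 - 3 = -4)
(-50 - 29)*O(T, 6) = (-50 - 29)*(-4) = -79*(-4) = 316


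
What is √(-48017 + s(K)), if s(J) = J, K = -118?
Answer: I*√48135 ≈ 219.4*I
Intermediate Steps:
√(-48017 + s(K)) = √(-48017 - 118) = √(-48135) = I*√48135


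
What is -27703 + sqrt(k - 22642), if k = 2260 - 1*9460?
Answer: -27703 + I*sqrt(29842) ≈ -27703.0 + 172.75*I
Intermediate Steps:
k = -7200 (k = 2260 - 9460 = -7200)
-27703 + sqrt(k - 22642) = -27703 + sqrt(-7200 - 22642) = -27703 + sqrt(-29842) = -27703 + I*sqrt(29842)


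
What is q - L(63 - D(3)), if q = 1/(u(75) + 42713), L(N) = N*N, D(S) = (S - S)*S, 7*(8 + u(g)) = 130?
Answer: -1186988978/299065 ≈ -3969.0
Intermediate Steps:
u(g) = 74/7 (u(g) = -8 + (⅐)*130 = -8 + 130/7 = 74/7)
D(S) = 0 (D(S) = 0*S = 0)
L(N) = N²
q = 7/299065 (q = 1/(74/7 + 42713) = 1/(299065/7) = 7/299065 ≈ 2.3406e-5)
q - L(63 - D(3)) = 7/299065 - (63 - 1*0)² = 7/299065 - (63 + 0)² = 7/299065 - 1*63² = 7/299065 - 1*3969 = 7/299065 - 3969 = -1186988978/299065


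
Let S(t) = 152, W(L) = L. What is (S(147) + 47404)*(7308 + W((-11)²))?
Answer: 353293524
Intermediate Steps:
(S(147) + 47404)*(7308 + W((-11)²)) = (152 + 47404)*(7308 + (-11)²) = 47556*(7308 + 121) = 47556*7429 = 353293524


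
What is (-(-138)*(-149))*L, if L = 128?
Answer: -2631936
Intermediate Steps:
(-(-138)*(-149))*L = -(-138)*(-149)*128 = -138*149*128 = -20562*128 = -2631936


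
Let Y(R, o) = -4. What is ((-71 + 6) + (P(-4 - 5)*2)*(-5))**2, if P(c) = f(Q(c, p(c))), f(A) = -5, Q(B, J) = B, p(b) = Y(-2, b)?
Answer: 225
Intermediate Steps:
p(b) = -4
P(c) = -5
((-71 + 6) + (P(-4 - 5)*2)*(-5))**2 = ((-71 + 6) - 5*2*(-5))**2 = (-65 - 10*(-5))**2 = (-65 + 50)**2 = (-15)**2 = 225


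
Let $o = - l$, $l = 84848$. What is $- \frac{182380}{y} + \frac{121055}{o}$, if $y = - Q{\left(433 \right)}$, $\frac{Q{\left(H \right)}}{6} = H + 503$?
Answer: $\frac{924670835}{29781648} \approx 31.048$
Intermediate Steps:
$Q{\left(H \right)} = 3018 + 6 H$ ($Q{\left(H \right)} = 6 \left(H + 503\right) = 6 \left(503 + H\right) = 3018 + 6 H$)
$y = -5616$ ($y = - (3018 + 6 \cdot 433) = - (3018 + 2598) = \left(-1\right) 5616 = -5616$)
$o = -84848$ ($o = \left(-1\right) 84848 = -84848$)
$- \frac{182380}{y} + \frac{121055}{o} = - \frac{182380}{-5616} + \frac{121055}{-84848} = \left(-182380\right) \left(- \frac{1}{5616}\right) + 121055 \left(- \frac{1}{84848}\right) = \frac{45595}{1404} - \frac{121055}{84848} = \frac{924670835}{29781648}$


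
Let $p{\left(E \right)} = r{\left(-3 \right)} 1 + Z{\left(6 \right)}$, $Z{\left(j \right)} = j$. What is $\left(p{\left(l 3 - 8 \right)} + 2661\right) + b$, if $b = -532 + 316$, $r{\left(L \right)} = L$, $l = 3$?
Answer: $2448$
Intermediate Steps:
$b = -216$
$p{\left(E \right)} = 3$ ($p{\left(E \right)} = \left(-3\right) 1 + 6 = -3 + 6 = 3$)
$\left(p{\left(l 3 - 8 \right)} + 2661\right) + b = \left(3 + 2661\right) - 216 = 2664 - 216 = 2448$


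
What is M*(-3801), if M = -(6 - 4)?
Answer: 7602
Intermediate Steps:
M = -2 (M = -1*2 = -2)
M*(-3801) = -2*(-3801) = 7602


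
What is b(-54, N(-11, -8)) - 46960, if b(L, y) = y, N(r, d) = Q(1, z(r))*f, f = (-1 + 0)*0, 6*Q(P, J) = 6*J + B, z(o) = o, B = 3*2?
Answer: -46960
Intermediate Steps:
B = 6
Q(P, J) = 1 + J (Q(P, J) = (6*J + 6)/6 = (6 + 6*J)/6 = 1 + J)
f = 0 (f = -1*0 = 0)
N(r, d) = 0 (N(r, d) = (1 + r)*0 = 0)
b(-54, N(-11, -8)) - 46960 = 0 - 46960 = -46960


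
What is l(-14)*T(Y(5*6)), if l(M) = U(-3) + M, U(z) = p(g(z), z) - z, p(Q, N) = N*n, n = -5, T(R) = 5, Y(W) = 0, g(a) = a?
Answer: 20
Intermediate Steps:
p(Q, N) = -5*N (p(Q, N) = N*(-5) = -5*N)
U(z) = -6*z (U(z) = -5*z - z = -6*z)
l(M) = 18 + M (l(M) = -6*(-3) + M = 18 + M)
l(-14)*T(Y(5*6)) = (18 - 14)*5 = 4*5 = 20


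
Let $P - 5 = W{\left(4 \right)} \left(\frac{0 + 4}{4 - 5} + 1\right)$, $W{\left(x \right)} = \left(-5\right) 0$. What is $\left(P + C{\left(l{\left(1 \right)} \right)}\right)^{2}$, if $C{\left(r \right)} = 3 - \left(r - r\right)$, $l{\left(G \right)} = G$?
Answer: $64$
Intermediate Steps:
$W{\left(x \right)} = 0$
$C{\left(r \right)} = 3$ ($C{\left(r \right)} = 3 - 0 = 3 + 0 = 3$)
$P = 5$ ($P = 5 + 0 \left(\frac{0 + 4}{4 - 5} + 1\right) = 5 + 0 \left(\frac{4}{-1} + 1\right) = 5 + 0 \left(4 \left(-1\right) + 1\right) = 5 + 0 \left(-4 + 1\right) = 5 + 0 \left(-3\right) = 5 + 0 = 5$)
$\left(P + C{\left(l{\left(1 \right)} \right)}\right)^{2} = \left(5 + 3\right)^{2} = 8^{2} = 64$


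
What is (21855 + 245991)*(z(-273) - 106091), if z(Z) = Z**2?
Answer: -8453755452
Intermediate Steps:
(21855 + 245991)*(z(-273) - 106091) = (21855 + 245991)*((-273)**2 - 106091) = 267846*(74529 - 106091) = 267846*(-31562) = -8453755452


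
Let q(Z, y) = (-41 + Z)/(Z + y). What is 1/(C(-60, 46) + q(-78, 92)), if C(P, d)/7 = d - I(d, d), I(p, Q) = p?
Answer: -2/17 ≈ -0.11765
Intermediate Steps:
q(Z, y) = (-41 + Z)/(Z + y)
C(P, d) = 0 (C(P, d) = 7*(d - d) = 7*0 = 0)
1/(C(-60, 46) + q(-78, 92)) = 1/(0 + (-41 - 78)/(-78 + 92)) = 1/(0 - 119/14) = 1/(0 + (1/14)*(-119)) = 1/(0 - 17/2) = 1/(-17/2) = -2/17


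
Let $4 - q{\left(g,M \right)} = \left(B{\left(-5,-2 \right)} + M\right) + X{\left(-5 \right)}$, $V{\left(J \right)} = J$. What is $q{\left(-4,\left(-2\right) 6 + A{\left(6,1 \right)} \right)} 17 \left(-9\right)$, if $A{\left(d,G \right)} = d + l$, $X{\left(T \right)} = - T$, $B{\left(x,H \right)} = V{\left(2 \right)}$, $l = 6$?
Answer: $459$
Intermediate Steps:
$B{\left(x,H \right)} = 2$
$A{\left(d,G \right)} = 6 + d$ ($A{\left(d,G \right)} = d + 6 = 6 + d$)
$q{\left(g,M \right)} = -3 - M$ ($q{\left(g,M \right)} = 4 - \left(\left(2 + M\right) - -5\right) = 4 - \left(\left(2 + M\right) + 5\right) = 4 - \left(7 + M\right) = -3 - M$)
$q{\left(-4,\left(-2\right) 6 + A{\left(6,1 \right)} \right)} 17 \left(-9\right) = \left(-3 - \left(\left(-2\right) 6 + \left(6 + 6\right)\right)\right) 17 \left(-9\right) = \left(-3 - \left(-12 + 12\right)\right) 17 \left(-9\right) = \left(-3 - 0\right) 17 \left(-9\right) = \left(-3 + 0\right) 17 \left(-9\right) = \left(-3\right) 17 \left(-9\right) = \left(-51\right) \left(-9\right) = 459$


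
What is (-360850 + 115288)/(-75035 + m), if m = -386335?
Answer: 40927/76895 ≈ 0.53225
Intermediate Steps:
(-360850 + 115288)/(-75035 + m) = (-360850 + 115288)/(-75035 - 386335) = -245562/(-461370) = -245562*(-1/461370) = 40927/76895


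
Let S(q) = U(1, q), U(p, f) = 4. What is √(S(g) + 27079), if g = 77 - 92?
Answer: √27083 ≈ 164.57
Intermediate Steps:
g = -15
S(q) = 4
√(S(g) + 27079) = √(4 + 27079) = √27083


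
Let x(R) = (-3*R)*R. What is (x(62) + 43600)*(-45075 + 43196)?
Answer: -60255772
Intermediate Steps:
x(R) = -3*R²
(x(62) + 43600)*(-45075 + 43196) = (-3*62² + 43600)*(-45075 + 43196) = (-3*3844 + 43600)*(-1879) = (-11532 + 43600)*(-1879) = 32068*(-1879) = -60255772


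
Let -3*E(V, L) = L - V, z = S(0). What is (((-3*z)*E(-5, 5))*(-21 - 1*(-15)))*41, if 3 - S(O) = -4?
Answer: -17220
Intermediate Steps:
S(O) = 7 (S(O) = 3 - 1*(-4) = 3 + 4 = 7)
z = 7
E(V, L) = -L/3 + V/3 (E(V, L) = -(L - V)/3 = -L/3 + V/3)
(((-3*z)*E(-5, 5))*(-21 - 1*(-15)))*41 = (((-3*7)*(-1/3*5 + (1/3)*(-5)))*(-21 - 1*(-15)))*41 = ((-21*(-5/3 - 5/3))*(-21 + 15))*41 = (-21*(-10/3)*(-6))*41 = (70*(-6))*41 = -420*41 = -17220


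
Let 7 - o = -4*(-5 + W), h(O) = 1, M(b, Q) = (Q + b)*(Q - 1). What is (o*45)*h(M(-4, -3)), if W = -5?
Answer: -1485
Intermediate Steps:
M(b, Q) = (-1 + Q)*(Q + b) (M(b, Q) = (Q + b)*(-1 + Q) = (-1 + Q)*(Q + b))
o = -33 (o = 7 - (-4)*(-5 - 5) = 7 - (-4)*(-10) = 7 - 1*40 = 7 - 40 = -33)
(o*45)*h(M(-4, -3)) = -33*45*1 = -1485*1 = -1485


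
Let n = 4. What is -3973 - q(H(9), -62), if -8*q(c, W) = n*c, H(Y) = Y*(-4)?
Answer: -3991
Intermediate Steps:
H(Y) = -4*Y
q(c, W) = -c/2
-3973 - q(H(9), -62) = -3973 - (-1)*(-4*9)/2 = -3973 - (-1)*(-36)/2 = -3973 - 1*18 = -3973 - 18 = -3991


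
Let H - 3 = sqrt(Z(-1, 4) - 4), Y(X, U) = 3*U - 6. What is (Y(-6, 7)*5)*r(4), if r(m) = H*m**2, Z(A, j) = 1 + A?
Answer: 3600 + 2400*I ≈ 3600.0 + 2400.0*I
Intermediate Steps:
Y(X, U) = -6 + 3*U
H = 3 + 2*I (H = 3 + sqrt((1 - 1) - 4) = 3 + sqrt(0 - 4) = 3 + sqrt(-4) = 3 + 2*I ≈ 3.0 + 2.0*I)
r(m) = m**2*(3 + 2*I) (r(m) = (3 + 2*I)*m**2 = m**2*(3 + 2*I))
(Y(-6, 7)*5)*r(4) = ((-6 + 3*7)*5)*(4**2*(3 + 2*I)) = ((-6 + 21)*5)*(16*(3 + 2*I)) = (15*5)*(48 + 32*I) = 75*(48 + 32*I) = 3600 + 2400*I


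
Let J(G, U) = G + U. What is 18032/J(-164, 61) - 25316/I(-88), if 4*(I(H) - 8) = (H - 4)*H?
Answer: -9812143/52324 ≈ -187.53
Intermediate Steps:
I(H) = 8 + H*(-4 + H)/4 (I(H) = 8 + ((H - 4)*H)/4 = 8 + ((-4 + H)*H)/4 = 8 + (H*(-4 + H))/4 = 8 + H*(-4 + H)/4)
18032/J(-164, 61) - 25316/I(-88) = 18032/(-164 + 61) - 25316/(8 - 1*(-88) + (¼)*(-88)²) = 18032/(-103) - 25316/(8 + 88 + (¼)*7744) = 18032*(-1/103) - 25316/(8 + 88 + 1936) = -18032/103 - 25316/2032 = -18032/103 - 25316*1/2032 = -18032/103 - 6329/508 = -9812143/52324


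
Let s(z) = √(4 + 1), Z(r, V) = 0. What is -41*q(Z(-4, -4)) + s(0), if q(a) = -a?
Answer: √5 ≈ 2.2361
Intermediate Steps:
s(z) = √5
-41*q(Z(-4, -4)) + s(0) = -(-41)*0 + √5 = -41*0 + √5 = 0 + √5 = √5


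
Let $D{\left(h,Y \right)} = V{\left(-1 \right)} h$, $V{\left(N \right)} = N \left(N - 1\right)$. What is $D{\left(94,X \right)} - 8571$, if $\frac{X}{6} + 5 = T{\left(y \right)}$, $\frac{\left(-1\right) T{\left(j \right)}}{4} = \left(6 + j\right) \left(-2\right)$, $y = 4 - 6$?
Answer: $-8383$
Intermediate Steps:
$y = -2$ ($y = 4 - 6 = -2$)
$V{\left(N \right)} = N \left(-1 + N\right)$
$T{\left(j \right)} = 48 + 8 j$ ($T{\left(j \right)} = - 4 \left(6 + j\right) \left(-2\right) = - 4 \left(-12 - 2 j\right) = 48 + 8 j$)
$X = 162$ ($X = -30 + 6 \left(48 + 8 \left(-2\right)\right) = -30 + 6 \left(48 - 16\right) = -30 + 6 \cdot 32 = -30 + 192 = 162$)
$D{\left(h,Y \right)} = 2 h$ ($D{\left(h,Y \right)} = - (-1 - 1) h = \left(-1\right) \left(-2\right) h = 2 h$)
$D{\left(94,X \right)} - 8571 = 2 \cdot 94 - 8571 = 188 - 8571 = -8383$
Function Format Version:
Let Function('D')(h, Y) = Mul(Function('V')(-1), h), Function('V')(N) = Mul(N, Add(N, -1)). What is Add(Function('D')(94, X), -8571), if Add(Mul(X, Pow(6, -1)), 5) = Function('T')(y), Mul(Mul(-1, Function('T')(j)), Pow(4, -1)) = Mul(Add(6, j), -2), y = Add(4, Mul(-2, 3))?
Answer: -8383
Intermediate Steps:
y = -2 (y = Add(4, -6) = -2)
Function('V')(N) = Mul(N, Add(-1, N))
Function('T')(j) = Add(48, Mul(8, j)) (Function('T')(j) = Mul(-4, Mul(Add(6, j), -2)) = Mul(-4, Add(-12, Mul(-2, j))) = Add(48, Mul(8, j)))
X = 162 (X = Add(-30, Mul(6, Add(48, Mul(8, -2)))) = Add(-30, Mul(6, Add(48, -16))) = Add(-30, Mul(6, 32)) = Add(-30, 192) = 162)
Function('D')(h, Y) = Mul(2, h) (Function('D')(h, Y) = Mul(Mul(-1, Add(-1, -1)), h) = Mul(Mul(-1, -2), h) = Mul(2, h))
Add(Function('D')(94, X), -8571) = Add(Mul(2, 94), -8571) = Add(188, -8571) = -8383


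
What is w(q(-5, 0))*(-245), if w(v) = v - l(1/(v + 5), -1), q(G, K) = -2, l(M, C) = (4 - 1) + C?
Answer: 980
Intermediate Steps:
l(M, C) = 3 + C
w(v) = -2 + v (w(v) = v - (3 - 1) = v - 1*2 = v - 2 = -2 + v)
w(q(-5, 0))*(-245) = (-2 - 2)*(-245) = -4*(-245) = 980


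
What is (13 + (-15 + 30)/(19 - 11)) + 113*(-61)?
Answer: -55025/8 ≈ -6878.1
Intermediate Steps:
(13 + (-15 + 30)/(19 - 11)) + 113*(-61) = (13 + 15/8) - 6893 = 119/8 - 6893 = -55025/8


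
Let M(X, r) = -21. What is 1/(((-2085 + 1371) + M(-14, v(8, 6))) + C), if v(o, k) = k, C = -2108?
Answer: -1/2843 ≈ -0.00035174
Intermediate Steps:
1/(((-2085 + 1371) + M(-14, v(8, 6))) + C) = 1/(((-2085 + 1371) - 21) - 2108) = 1/((-714 - 21) - 2108) = 1/(-735 - 2108) = 1/(-2843) = -1/2843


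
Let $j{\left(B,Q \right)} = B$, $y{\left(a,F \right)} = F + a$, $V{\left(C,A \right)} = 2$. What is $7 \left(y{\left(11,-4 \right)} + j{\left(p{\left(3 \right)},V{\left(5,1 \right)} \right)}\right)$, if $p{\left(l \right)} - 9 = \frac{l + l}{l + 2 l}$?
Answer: $\frac{350}{3} \approx 116.67$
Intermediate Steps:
$p{\left(l \right)} = \frac{29}{3}$ ($p{\left(l \right)} = 9 + \frac{l + l}{l + 2 l} = 9 + \frac{2 l}{3 l} = 9 + 2 l \frac{1}{3 l} = 9 + \frac{2}{3} = \frac{29}{3}$)
$7 \left(y{\left(11,-4 \right)} + j{\left(p{\left(3 \right)},V{\left(5,1 \right)} \right)}\right) = 7 \left(\left(-4 + 11\right) + \frac{29}{3}\right) = 7 \left(7 + \frac{29}{3}\right) = 7 \cdot \frac{50}{3} = \frac{350}{3}$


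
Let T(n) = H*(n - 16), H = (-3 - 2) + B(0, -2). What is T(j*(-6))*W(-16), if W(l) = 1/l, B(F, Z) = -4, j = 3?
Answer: -153/8 ≈ -19.125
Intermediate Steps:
H = -9 (H = (-3 - 2) - 4 = -5 - 4 = -9)
W(l) = 1/l
T(n) = 144 - 9*n (T(n) = -9*(n - 16) = -9*(-16 + n) = 144 - 9*n)
T(j*(-6))*W(-16) = (144 - 27*(-6))/(-16) = (144 - 9*(-18))*(-1/16) = (144 + 162)*(-1/16) = 306*(-1/16) = -153/8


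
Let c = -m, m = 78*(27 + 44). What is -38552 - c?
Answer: -33014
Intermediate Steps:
m = 5538 (m = 78*71 = 5538)
c = -5538 (c = -1*5538 = -5538)
-38552 - c = -38552 - 1*(-5538) = -38552 + 5538 = -33014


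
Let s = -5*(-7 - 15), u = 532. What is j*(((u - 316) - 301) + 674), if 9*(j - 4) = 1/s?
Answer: 2333029/990 ≈ 2356.6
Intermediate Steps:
s = 110 (s = -5*(-22) = 110)
j = 3961/990 (j = 4 + (⅑)/110 = 4 + (⅑)*(1/110) = 4 + 1/990 = 3961/990 ≈ 4.0010)
j*(((u - 316) - 301) + 674) = 3961*(((532 - 316) - 301) + 674)/990 = 3961*((216 - 301) + 674)/990 = 3961*(-85 + 674)/990 = (3961/990)*589 = 2333029/990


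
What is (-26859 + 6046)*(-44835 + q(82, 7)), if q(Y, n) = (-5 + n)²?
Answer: 933067603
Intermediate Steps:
(-26859 + 6046)*(-44835 + q(82, 7)) = (-26859 + 6046)*(-44835 + (-5 + 7)²) = -20813*(-44835 + 2²) = -20813*(-44835 + 4) = -20813*(-44831) = 933067603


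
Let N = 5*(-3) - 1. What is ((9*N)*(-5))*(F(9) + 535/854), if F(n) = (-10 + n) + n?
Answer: 2652120/427 ≈ 6211.1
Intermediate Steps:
N = -16 (N = -15 - 1 = -16)
F(n) = -10 + 2*n
((9*N)*(-5))*(F(9) + 535/854) = ((9*(-16))*(-5))*((-10 + 2*9) + 535/854) = (-144*(-5))*((-10 + 18) + 535*(1/854)) = 720*(8 + 535/854) = 720*(7367/854) = 2652120/427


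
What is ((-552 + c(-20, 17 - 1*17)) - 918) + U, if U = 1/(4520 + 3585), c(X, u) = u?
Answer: -11914349/8105 ≈ -1470.0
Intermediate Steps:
U = 1/8105 ≈ 0.00012338
((-552 + c(-20, 17 - 1*17)) - 918) + U = ((-552 + (17 - 1*17)) - 918) + 1/8105 = ((-552 + (17 - 17)) - 918) + 1/8105 = ((-552 + 0) - 918) + 1/8105 = (-552 - 918) + 1/8105 = -1470 + 1/8105 = -11914349/8105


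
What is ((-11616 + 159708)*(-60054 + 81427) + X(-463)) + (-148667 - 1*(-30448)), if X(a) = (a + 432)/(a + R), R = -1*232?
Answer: 2199711207446/695 ≈ 3.1651e+9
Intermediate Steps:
R = -232
X(a) = (432 + a)/(-232 + a) (X(a) = (a + 432)/(a - 232) = (432 + a)/(-232 + a))
((-11616 + 159708)*(-60054 + 81427) + X(-463)) + (-148667 - 1*(-30448)) = ((-11616 + 159708)*(-60054 + 81427) + (432 - 463)/(-232 - 463)) + (-148667 - 1*(-30448)) = (148092*21373 - 31/(-695)) + (-148667 + 30448) = (3165170316 - 1/695*(-31)) - 118219 = (3165170316 + 31/695) - 118219 = 2199793369651/695 - 118219 = 2199711207446/695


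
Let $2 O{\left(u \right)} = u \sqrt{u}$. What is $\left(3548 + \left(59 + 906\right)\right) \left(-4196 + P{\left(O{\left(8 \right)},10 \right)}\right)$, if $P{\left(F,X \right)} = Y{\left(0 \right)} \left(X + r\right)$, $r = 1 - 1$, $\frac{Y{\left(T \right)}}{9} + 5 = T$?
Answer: $-20967398$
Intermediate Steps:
$Y{\left(T \right)} = -45 + 9 T$
$r = 0$ ($r = 1 - 1 = 0$)
$O{\left(u \right)} = \frac{u^{\frac{3}{2}}}{2}$ ($O{\left(u \right)} = \frac{u \sqrt{u}}{2} = \frac{u^{\frac{3}{2}}}{2}$)
$P{\left(F,X \right)} = - 45 X$ ($P{\left(F,X \right)} = \left(-45 + 9 \cdot 0\right) \left(X + 0\right) = \left(-45 + 0\right) X = - 45 X$)
$\left(3548 + \left(59 + 906\right)\right) \left(-4196 + P{\left(O{\left(8 \right)},10 \right)}\right) = \left(3548 + \left(59 + 906\right)\right) \left(-4196 - 450\right) = \left(3548 + 965\right) \left(-4196 - 450\right) = 4513 \left(-4646\right) = -20967398$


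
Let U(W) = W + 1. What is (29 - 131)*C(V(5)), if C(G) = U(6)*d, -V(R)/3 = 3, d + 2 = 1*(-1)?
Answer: 2142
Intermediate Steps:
U(W) = 1 + W
d = -3 (d = -2 + 1*(-1) = -2 - 1 = -3)
V(R) = -9 (V(R) = -3*3 = -9)
C(G) = -21 (C(G) = (1 + 6)*(-3) = 7*(-3) = -21)
(29 - 131)*C(V(5)) = (29 - 131)*(-21) = -102*(-21) = 2142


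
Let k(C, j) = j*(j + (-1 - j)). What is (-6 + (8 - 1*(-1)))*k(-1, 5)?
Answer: -15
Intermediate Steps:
k(C, j) = -j (k(C, j) = j*(-1) = -j)
(-6 + (8 - 1*(-1)))*k(-1, 5) = (-6 + (8 - 1*(-1)))*(-1*5) = (-6 + (8 + 1))*(-5) = (-6 + 9)*(-5) = 3*(-5) = -15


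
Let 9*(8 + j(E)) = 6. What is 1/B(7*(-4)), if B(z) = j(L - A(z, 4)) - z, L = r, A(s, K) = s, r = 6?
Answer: 3/62 ≈ 0.048387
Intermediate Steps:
L = 6
j(E) = -22/3 (j(E) = -8 + (⅑)*6 = -8 + ⅔ = -22/3)
B(z) = -22/3 - z
1/B(7*(-4)) = 1/(-22/3 - 7*(-4)) = 1/(-22/3 - 1*(-28)) = 1/(-22/3 + 28) = 1/(62/3) = 3/62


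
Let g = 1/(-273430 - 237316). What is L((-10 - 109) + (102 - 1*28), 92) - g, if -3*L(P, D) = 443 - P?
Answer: -249244045/1532238 ≈ -162.67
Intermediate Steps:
g = -1/510746 (g = 1/(-510746) = -1/510746 ≈ -1.9579e-6)
L(P, D) = -443/3 + P/3 (L(P, D) = -(443 - P)/3 = -443/3 + P/3)
L((-10 - 109) + (102 - 1*28), 92) - g = (-443/3 + ((-10 - 109) + (102 - 1*28))/3) - 1*(-1/510746) = (-443/3 + (-119 + (102 - 28))/3) + 1/510746 = (-443/3 + (-119 + 74)/3) + 1/510746 = (-443/3 + (⅓)*(-45)) + 1/510746 = (-443/3 - 15) + 1/510746 = -488/3 + 1/510746 = -249244045/1532238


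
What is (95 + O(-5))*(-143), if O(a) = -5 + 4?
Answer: -13442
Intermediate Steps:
O(a) = -1
(95 + O(-5))*(-143) = (95 - 1)*(-143) = 94*(-143) = -13442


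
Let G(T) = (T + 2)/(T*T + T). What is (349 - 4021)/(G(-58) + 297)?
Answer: -6069816/490913 ≈ -12.364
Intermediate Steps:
G(T) = (2 + T)/(T + T²) (G(T) = (2 + T)/(T² + T) = (2 + T)/(T + T²))
(349 - 4021)/(G(-58) + 297) = (349 - 4021)/((2 - 58)/((-58)*(1 - 58)) + 297) = -3672/(-1/58*(-56)/(-57) + 297) = -3672/(-1/58*(-1/57)*(-56) + 297) = -3672/(-28/1653 + 297) = -3672/490913/1653 = -3672*1653/490913 = -6069816/490913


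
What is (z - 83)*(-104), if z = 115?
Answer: -3328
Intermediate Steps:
(z - 83)*(-104) = (115 - 83)*(-104) = 32*(-104) = -3328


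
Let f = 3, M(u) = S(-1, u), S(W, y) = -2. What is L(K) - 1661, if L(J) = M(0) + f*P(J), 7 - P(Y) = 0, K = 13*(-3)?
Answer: -1642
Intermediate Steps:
M(u) = -2
K = -39
P(Y) = 7 (P(Y) = 7 - 1*0 = 7 + 0 = 7)
L(J) = 19 (L(J) = -2 + 3*7 = -2 + 21 = 19)
L(K) - 1661 = 19 - 1661 = -1642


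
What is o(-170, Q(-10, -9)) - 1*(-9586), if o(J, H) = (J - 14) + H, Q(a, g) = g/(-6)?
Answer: 18807/2 ≈ 9403.5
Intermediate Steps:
Q(a, g) = -g/6 (Q(a, g) = g*(-⅙) = -g/6)
o(J, H) = -14 + H + J (o(J, H) = (-14 + J) + H = -14 + H + J)
o(-170, Q(-10, -9)) - 1*(-9586) = (-14 - ⅙*(-9) - 170) - 1*(-9586) = (-14 + 3/2 - 170) + 9586 = -365/2 + 9586 = 18807/2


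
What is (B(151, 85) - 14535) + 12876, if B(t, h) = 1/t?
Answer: -250508/151 ≈ -1659.0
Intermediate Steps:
(B(151, 85) - 14535) + 12876 = (1/151 - 14535) + 12876 = -2194784/151 + 12876 = -250508/151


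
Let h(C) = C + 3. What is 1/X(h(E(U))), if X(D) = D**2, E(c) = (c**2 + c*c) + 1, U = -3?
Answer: 1/484 ≈ 0.0020661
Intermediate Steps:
E(c) = 1 + 2*c**2 (E(c) = (c**2 + c**2) + 1 = 2*c**2 + 1 = 1 + 2*c**2)
h(C) = 3 + C
1/X(h(E(U))) = 1/((3 + (1 + 2*(-3)**2))**2) = 1/((3 + (1 + 2*9))**2) = 1/((3 + (1 + 18))**2) = 1/((3 + 19)**2) = 1/(22**2) = 1/484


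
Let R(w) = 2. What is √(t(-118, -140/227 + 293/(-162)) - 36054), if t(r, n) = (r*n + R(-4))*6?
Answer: 4*I*√8954165955/2043 ≈ 185.27*I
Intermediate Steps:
t(r, n) = 12 + 6*n*r (t(r, n) = (r*n + 2)*6 = (n*r + 2)*6 = (2 + n*r)*6 = 12 + 6*n*r)
√(t(-118, -140/227 + 293/(-162)) - 36054) = √((12 + 6*(-140/227 + 293/(-162))*(-118)) - 36054) = √((12 + 6*(-140*1/227 + 293*(-1/162))*(-118)) - 36054) = √((12 + 6*(-140/227 - 293/162)*(-118)) - 36054) = √((12 + 6*(-89191/36774)*(-118)) - 36054) = √((12 + 10524538/6129) - 36054) = √(10598086/6129 - 36054) = √(-210376880/6129) = 4*I*√8954165955/2043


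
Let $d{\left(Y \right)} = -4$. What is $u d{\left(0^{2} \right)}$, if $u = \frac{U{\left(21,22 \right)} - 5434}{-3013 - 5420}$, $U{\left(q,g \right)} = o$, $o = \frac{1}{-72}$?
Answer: $- \frac{391249}{151794} \approx -2.5775$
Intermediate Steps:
$o = - \frac{1}{72} \approx -0.013889$
$U{\left(q,g \right)} = - \frac{1}{72}$
$u = \frac{391249}{607176}$ ($u = \frac{- \frac{1}{72} - 5434}{-3013 - 5420} = - \frac{391249}{72 \left(-8433\right)} = \left(- \frac{391249}{72}\right) \left(- \frac{1}{8433}\right) = \frac{391249}{607176} \approx 0.64437$)
$u d{\left(0^{2} \right)} = \frac{391249}{607176} \left(-4\right) = - \frac{391249}{151794}$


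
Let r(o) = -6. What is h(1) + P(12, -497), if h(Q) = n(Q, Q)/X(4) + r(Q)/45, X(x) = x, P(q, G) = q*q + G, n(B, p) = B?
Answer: -21173/60 ≈ -352.88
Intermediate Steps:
P(q, G) = G + q² (P(q, G) = q² + G = G + q²)
h(Q) = -2/15 + Q/4 (h(Q) = Q/4 - 6/45 = Q*(¼) - 6*1/45 = Q/4 - 2/15 = -2/15 + Q/4)
h(1) + P(12, -497) = (-2/15 + (¼)*1) + (-497 + 12²) = (-2/15 + ¼) + (-497 + 144) = 7/60 - 353 = -21173/60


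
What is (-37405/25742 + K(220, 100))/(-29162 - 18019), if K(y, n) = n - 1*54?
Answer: -1146727/1214533302 ≈ -0.00094417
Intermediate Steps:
K(y, n) = -54 + n (K(y, n) = n - 54 = -54 + n)
(-37405/25742 + K(220, 100))/(-29162 - 18019) = (-37405/25742 + (-54 + 100))/(-29162 - 18019) = (-37405*1/25742 + 46)/(-47181) = (-37405/25742 + 46)*(-1/47181) = (1146727/25742)*(-1/47181) = -1146727/1214533302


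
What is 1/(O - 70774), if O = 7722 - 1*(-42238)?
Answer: -1/20814 ≈ -4.8045e-5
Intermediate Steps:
O = 49960 (O = 7722 + 42238 = 49960)
1/(O - 70774) = 1/(49960 - 70774) = 1/(-20814) = -1/20814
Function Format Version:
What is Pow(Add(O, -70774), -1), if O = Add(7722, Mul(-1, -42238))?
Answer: Rational(-1, 20814) ≈ -4.8045e-5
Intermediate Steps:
O = 49960 (O = Add(7722, 42238) = 49960)
Pow(Add(O, -70774), -1) = Pow(Add(49960, -70774), -1) = Pow(-20814, -1) = Rational(-1, 20814)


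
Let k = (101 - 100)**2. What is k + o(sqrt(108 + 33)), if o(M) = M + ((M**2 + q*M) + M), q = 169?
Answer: 142 + 171*sqrt(141) ≈ 2172.5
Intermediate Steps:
k = 1 (k = 1**2 = 1)
o(M) = M**2 + 171*M (o(M) = M + ((M**2 + 169*M) + M) = M + (M**2 + 170*M) = M**2 + 171*M)
k + o(sqrt(108 + 33)) = 1 + sqrt(108 + 33)*(171 + sqrt(108 + 33)) = 1 + sqrt(141)*(171 + sqrt(141))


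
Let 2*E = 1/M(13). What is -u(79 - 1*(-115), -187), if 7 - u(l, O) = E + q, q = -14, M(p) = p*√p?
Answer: -21 + √13/338 ≈ -20.989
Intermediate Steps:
M(p) = p^(3/2)
E = √13/338 (E = 1/(2*(13^(3/2))) = 1/(2*((13*√13))) = (√13/169)/2 = √13/338 ≈ 0.010667)
u(l, O) = 21 - √13/338 (u(l, O) = 7 - (√13/338 - 14) = 7 - (-14 + √13/338) = 7 + (14 - √13/338) = 21 - √13/338)
-u(79 - 1*(-115), -187) = -(21 - √13/338) = -21 + √13/338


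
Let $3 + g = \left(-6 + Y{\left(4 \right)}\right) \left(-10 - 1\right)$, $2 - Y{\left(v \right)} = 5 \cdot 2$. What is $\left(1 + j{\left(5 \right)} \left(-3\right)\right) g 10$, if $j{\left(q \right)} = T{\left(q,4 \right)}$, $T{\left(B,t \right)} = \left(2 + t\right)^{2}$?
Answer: $-161570$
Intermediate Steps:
$j{\left(q \right)} = 36$ ($j{\left(q \right)} = \left(2 + 4\right)^{2} = 6^{2} = 36$)
$Y{\left(v \right)} = -8$ ($Y{\left(v \right)} = 2 - 5 \cdot 2 = 2 - 10 = -8$)
$g = 151$ ($g = -3 + \left(-6 - 8\right) \left(-10 - 1\right) = -3 - -154 = -3 + 154 = 151$)
$\left(1 + j{\left(5 \right)} \left(-3\right)\right) g 10 = \left(1 + 36 \left(-3\right)\right) 151 \cdot 10 = \left(1 - 108\right) 151 \cdot 10 = \left(-107\right) 151 \cdot 10 = \left(-16157\right) 10 = -161570$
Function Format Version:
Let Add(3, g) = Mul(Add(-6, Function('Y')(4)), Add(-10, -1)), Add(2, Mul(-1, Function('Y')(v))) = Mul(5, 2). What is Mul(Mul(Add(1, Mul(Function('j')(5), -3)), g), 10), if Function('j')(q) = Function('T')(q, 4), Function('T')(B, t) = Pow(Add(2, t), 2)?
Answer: -161570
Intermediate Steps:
Function('j')(q) = 36 (Function('j')(q) = Pow(Add(2, 4), 2) = Pow(6, 2) = 36)
Function('Y')(v) = -8 (Function('Y')(v) = Add(2, Mul(-1, Mul(5, 2))) = Add(2, Mul(-1, 10)) = Add(2, -10) = -8)
g = 151 (g = Add(-3, Mul(Add(-6, -8), Add(-10, -1))) = Add(-3, Mul(-14, -11)) = Add(-3, 154) = 151)
Mul(Mul(Add(1, Mul(Function('j')(5), -3)), g), 10) = Mul(Mul(Add(1, Mul(36, -3)), 151), 10) = Mul(Mul(Add(1, -108), 151), 10) = Mul(Mul(-107, 151), 10) = Mul(-16157, 10) = -161570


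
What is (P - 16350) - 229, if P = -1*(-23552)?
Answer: 6973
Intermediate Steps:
P = 23552
(P - 16350) - 229 = (23552 - 16350) - 229 = 7202 - 229 = 6973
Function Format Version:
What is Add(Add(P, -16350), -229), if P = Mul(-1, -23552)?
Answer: 6973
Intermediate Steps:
P = 23552
Add(Add(P, -16350), -229) = Add(Add(23552, -16350), -229) = Add(7202, -229) = 6973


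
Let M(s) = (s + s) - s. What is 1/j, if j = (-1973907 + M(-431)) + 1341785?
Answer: -1/632553 ≈ -1.5809e-6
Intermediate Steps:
M(s) = s (M(s) = 2*s - s = s)
j = -632553 (j = (-1973907 - 431) + 1341785 = -1974338 + 1341785 = -632553)
1/j = 1/(-632553) = -1/632553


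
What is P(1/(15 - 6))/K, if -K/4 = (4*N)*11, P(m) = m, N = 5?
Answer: -1/7920 ≈ -0.00012626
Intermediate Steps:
K = -880 (K = -4*4*5*11 = -80*11 = -4*220 = -880)
P(1/(15 - 6))/K = 1/((15 - 6)*(-880)) = -1/880/9 = (1/9)*(-1/880) = -1/7920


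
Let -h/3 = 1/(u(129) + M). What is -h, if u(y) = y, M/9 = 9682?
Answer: 1/29089 ≈ 3.4377e-5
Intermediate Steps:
M = 87138 (M = 9*9682 = 87138)
h = -1/29089 (h = -3/(129 + 87138) = -3/87267 = -3*1/87267 = -1/29089 ≈ -3.4377e-5)
-h = -1*(-1/29089) = 1/29089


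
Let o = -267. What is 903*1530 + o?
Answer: 1381323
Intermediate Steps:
903*1530 + o = 903*1530 - 267 = 1381590 - 267 = 1381323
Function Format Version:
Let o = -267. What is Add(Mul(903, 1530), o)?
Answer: 1381323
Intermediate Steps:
Add(Mul(903, 1530), o) = Add(Mul(903, 1530), -267) = Add(1381590, -267) = 1381323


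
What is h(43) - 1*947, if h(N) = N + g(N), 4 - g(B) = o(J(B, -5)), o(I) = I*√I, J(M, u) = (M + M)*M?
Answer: -900 - 159014*√2 ≈ -2.2578e+5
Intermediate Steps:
J(M, u) = 2*M² (J(M, u) = (2*M)*M = 2*M²)
o(I) = I^(3/2)
g(B) = 4 - 2*√2*(B²)^(3/2) (g(B) = 4 - (2*B²)^(3/2) = 4 - 2*√2*(B²)^(3/2))
h(N) = 4 + N - 2*√2*(N²)^(3/2) (h(N) = N + (4 - 2*√2*(N²)^(3/2)) = 4 + N - 2*√2*(N²)^(3/2))
h(43) - 1*947 = (4 + 43 - 2*√2*(43²)^(3/2)) - 1*947 = (4 + 43 - 2*√2*1849^(3/2)) - 947 = (4 + 43 - 2*√2*79507) - 947 = (4 + 43 - 159014*√2) - 947 = (47 - 159014*√2) - 947 = -900 - 159014*√2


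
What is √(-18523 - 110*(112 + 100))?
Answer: I*√41843 ≈ 204.56*I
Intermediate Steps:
√(-18523 - 110*(112 + 100)) = √(-18523 - 110*212) = √(-18523 - 23320) = √(-41843) = I*√41843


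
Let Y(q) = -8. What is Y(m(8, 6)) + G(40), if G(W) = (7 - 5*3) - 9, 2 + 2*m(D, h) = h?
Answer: -25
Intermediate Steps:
m(D, h) = -1 + h/2
G(W) = -17 (G(W) = (7 - 15) - 9 = -8 - 9 = -17)
Y(m(8, 6)) + G(40) = -8 - 17 = -25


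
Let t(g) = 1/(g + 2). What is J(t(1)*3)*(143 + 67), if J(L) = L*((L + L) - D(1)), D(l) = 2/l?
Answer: 0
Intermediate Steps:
t(g) = 1/(2 + g)
J(L) = L*(-2 + 2*L) (J(L) = L*((L + L) - 2/1) = L*(2*L - 2) = L*(-2 + 2*L))
J(t(1)*3)*(143 + 67) = (2*(3/(2 + 1))*(-1 + 3/(2 + 1)))*(143 + 67) = (2*(3/3)*(-1 + 3/3))*210 = (2*((⅓)*3)*(-1 + (⅓)*3))*210 = (2*1*(-1 + 1))*210 = (2*1*0)*210 = 0*210 = 0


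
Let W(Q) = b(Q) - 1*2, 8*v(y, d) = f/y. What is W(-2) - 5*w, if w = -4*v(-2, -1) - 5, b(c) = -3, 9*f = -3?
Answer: 245/12 ≈ 20.417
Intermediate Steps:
f = -⅓ (f = (⅑)*(-3) = -⅓ ≈ -0.33333)
v(y, d) = -1/(24*y) (v(y, d) = (-1/(3*y))/8 = -1/(24*y))
W(Q) = -5 (W(Q) = -3 - 1*2 = -3 - 2 = -5)
w = -61/12 (w = -(-1)/(6*(-2)) - 5 = -(-1)*(-1)/(6*2) - 5 = -4*1/48 - 5 = -1/12 - 5 = -61/12 ≈ -5.0833)
W(-2) - 5*w = -5 - 5*(-61/12) = -5 + 305/12 = 245/12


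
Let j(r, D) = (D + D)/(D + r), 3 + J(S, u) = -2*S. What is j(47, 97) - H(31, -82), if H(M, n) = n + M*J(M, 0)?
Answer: 151081/72 ≈ 2098.3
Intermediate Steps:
J(S, u) = -3 - 2*S
j(r, D) = 2*D/(D + r) (j(r, D) = (2*D)/(D + r) = 2*D/(D + r))
H(M, n) = n + M*(-3 - 2*M)
j(47, 97) - H(31, -82) = 2*97/(97 + 47) - (-82 - 1*31*(3 + 2*31)) = 2*97/144 - (-82 - 1*31*(3 + 62)) = 2*97*(1/144) - (-82 - 1*31*65) = 97/72 - (-82 - 2015) = 97/72 - 1*(-2097) = 97/72 + 2097 = 151081/72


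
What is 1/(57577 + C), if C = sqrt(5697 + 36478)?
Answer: 57577/3315068754 - 5*sqrt(1687)/3315068754 ≈ 1.7306e-5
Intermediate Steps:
C = 5*sqrt(1687) (C = sqrt(42175) = 5*sqrt(1687) ≈ 205.37)
1/(57577 + C) = 1/(57577 + 5*sqrt(1687))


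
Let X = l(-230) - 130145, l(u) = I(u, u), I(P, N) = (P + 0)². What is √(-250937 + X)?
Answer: I*√328182 ≈ 572.87*I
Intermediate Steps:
I(P, N) = P²
l(u) = u²
X = -77245 (X = (-230)² - 130145 = 52900 - 130145 = -77245)
√(-250937 + X) = √(-250937 - 77245) = √(-328182) = I*√328182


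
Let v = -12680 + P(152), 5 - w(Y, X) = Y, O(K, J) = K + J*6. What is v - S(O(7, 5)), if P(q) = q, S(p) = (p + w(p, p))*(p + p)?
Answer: -12898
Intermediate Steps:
O(K, J) = K + 6*J
w(Y, X) = 5 - Y
S(p) = 10*p (S(p) = (p + (5 - p))*(p + p) = 5*(2*p) = 10*p)
v = -12528 (v = -12680 + 152 = -12528)
v - S(O(7, 5)) = -12528 - 10*(7 + 6*5) = -12528 - 10*(7 + 30) = -12528 - 10*37 = -12528 - 1*370 = -12528 - 370 = -12898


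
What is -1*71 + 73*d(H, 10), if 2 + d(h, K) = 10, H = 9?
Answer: 513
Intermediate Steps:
d(h, K) = 8 (d(h, K) = -2 + 10 = 8)
-1*71 + 73*d(H, 10) = -1*71 + 73*8 = -71 + 584 = 513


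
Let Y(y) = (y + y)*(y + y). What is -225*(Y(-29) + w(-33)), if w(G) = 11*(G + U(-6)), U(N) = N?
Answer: -660375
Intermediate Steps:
Y(y) = 4*y**2 (Y(y) = (2*y)*(2*y) = 4*y**2)
w(G) = -66 + 11*G (w(G) = 11*(G - 6) = 11*(-6 + G) = -66 + 11*G)
-225*(Y(-29) + w(-33)) = -225*(4*(-29)**2 + (-66 + 11*(-33))) = -225*(4*841 + (-66 - 363)) = -225*(3364 - 429) = -225*2935 = -660375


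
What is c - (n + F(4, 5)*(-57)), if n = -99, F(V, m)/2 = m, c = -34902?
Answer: -34233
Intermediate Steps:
F(V, m) = 2*m
c - (n + F(4, 5)*(-57)) = -34902 - (-99 + (2*5)*(-57)) = -34902 - (-99 + 10*(-57)) = -34902 - (-99 - 570) = -34902 - 1*(-669) = -34902 + 669 = -34233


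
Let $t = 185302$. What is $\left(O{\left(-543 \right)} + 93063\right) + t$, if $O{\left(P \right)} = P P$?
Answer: $573214$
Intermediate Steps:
$O{\left(P \right)} = P^{2}$
$\left(O{\left(-543 \right)} + 93063\right) + t = \left(\left(-543\right)^{2} + 93063\right) + 185302 = \left(294849 + 93063\right) + 185302 = 387912 + 185302 = 573214$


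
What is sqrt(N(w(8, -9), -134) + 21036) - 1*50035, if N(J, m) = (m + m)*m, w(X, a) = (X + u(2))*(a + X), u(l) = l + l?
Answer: -50035 + 2*sqrt(14237) ≈ -49796.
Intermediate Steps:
u(l) = 2*l
w(X, a) = (4 + X)*(X + a) (w(X, a) = (X + 2*2)*(a + X) = (X + 4)*(X + a) = (4 + X)*(X + a))
N(J, m) = 2*m**2 (N(J, m) = (2*m)*m = 2*m**2)
sqrt(N(w(8, -9), -134) + 21036) - 1*50035 = sqrt(2*(-134)**2 + 21036) - 1*50035 = sqrt(2*17956 + 21036) - 50035 = sqrt(35912 + 21036) - 50035 = sqrt(56948) - 50035 = 2*sqrt(14237) - 50035 = -50035 + 2*sqrt(14237)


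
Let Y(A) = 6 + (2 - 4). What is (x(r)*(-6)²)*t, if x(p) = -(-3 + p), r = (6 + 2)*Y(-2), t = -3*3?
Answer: 9396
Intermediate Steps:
t = -9
Y(A) = 4 (Y(A) = 6 - 2 = 4)
r = 32 (r = (6 + 2)*4 = 8*4 = 32)
x(p) = 3 - p
(x(r)*(-6)²)*t = ((3 - 1*32)*(-6)²)*(-9) = ((3 - 32)*36)*(-9) = -29*36*(-9) = -1044*(-9) = 9396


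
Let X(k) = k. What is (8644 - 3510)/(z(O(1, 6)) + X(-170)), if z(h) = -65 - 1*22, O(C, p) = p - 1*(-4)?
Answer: -5134/257 ≈ -19.977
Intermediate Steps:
O(C, p) = 4 + p (O(C, p) = p + 4 = 4 + p)
z(h) = -87 (z(h) = -65 - 22 = -87)
(8644 - 3510)/(z(O(1, 6)) + X(-170)) = (8644 - 3510)/(-87 - 170) = 5134/(-257) = 5134*(-1/257) = -5134/257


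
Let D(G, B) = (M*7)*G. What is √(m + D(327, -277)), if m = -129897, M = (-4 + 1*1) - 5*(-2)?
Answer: I*√113874 ≈ 337.45*I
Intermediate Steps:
M = 7 (M = (-4 + 1) + 10 = -3 + 10 = 7)
D(G, B) = 49*G (D(G, B) = (7*7)*G = 49*G)
√(m + D(327, -277)) = √(-129897 + 49*327) = √(-129897 + 16023) = √(-113874) = I*√113874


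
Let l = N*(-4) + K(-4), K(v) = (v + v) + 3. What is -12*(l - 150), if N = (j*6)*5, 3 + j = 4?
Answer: 3300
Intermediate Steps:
j = 1 (j = -3 + 4 = 1)
K(v) = 3 + 2*v (K(v) = 2*v + 3 = 3 + 2*v)
N = 30 (N = (1*6)*5 = 6*5 = 30)
l = -125 (l = 30*(-4) + (3 + 2*(-4)) = -120 + (3 - 8) = -120 - 5 = -125)
-12*(l - 150) = -12*(-125 - 150) = -12*(-275) = 3300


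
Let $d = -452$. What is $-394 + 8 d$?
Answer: $-4010$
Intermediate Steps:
$-394 + 8 d = -394 + 8 \left(-452\right) = -394 - 3616 = -4010$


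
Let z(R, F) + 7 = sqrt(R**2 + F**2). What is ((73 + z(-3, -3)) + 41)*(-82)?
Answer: -8774 - 246*sqrt(2) ≈ -9121.9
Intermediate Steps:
z(R, F) = -7 + sqrt(F**2 + R**2) (z(R, F) = -7 + sqrt(R**2 + F**2) = -7 + sqrt(F**2 + R**2))
((73 + z(-3, -3)) + 41)*(-82) = ((73 + (-7 + sqrt((-3)**2 + (-3)**2))) + 41)*(-82) = ((73 + (-7 + sqrt(9 + 9))) + 41)*(-82) = ((73 + (-7 + sqrt(18))) + 41)*(-82) = ((73 + (-7 + 3*sqrt(2))) + 41)*(-82) = ((66 + 3*sqrt(2)) + 41)*(-82) = (107 + 3*sqrt(2))*(-82) = -8774 - 246*sqrt(2)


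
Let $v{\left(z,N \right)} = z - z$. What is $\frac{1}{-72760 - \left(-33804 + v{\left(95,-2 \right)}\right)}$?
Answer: $- \frac{1}{38956} \approx -2.567 \cdot 10^{-5}$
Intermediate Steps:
$v{\left(z,N \right)} = 0$
$\frac{1}{-72760 - \left(-33804 + v{\left(95,-2 \right)}\right)} = \frac{1}{-72760 + \left(33804 - 0\right)} = \frac{1}{-72760 + \left(33804 + 0\right)} = \frac{1}{-72760 + 33804} = \frac{1}{-38956} = - \frac{1}{38956}$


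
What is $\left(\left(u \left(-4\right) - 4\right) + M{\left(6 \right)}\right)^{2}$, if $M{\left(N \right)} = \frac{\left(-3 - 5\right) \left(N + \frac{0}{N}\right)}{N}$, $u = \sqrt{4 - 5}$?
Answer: $128 + 96 i \approx 128.0 + 96.0 i$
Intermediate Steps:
$u = i$ ($u = \sqrt{-1} = i \approx 1.0 i$)
$M{\left(N \right)} = -8$ ($M{\left(N \right)} = \frac{\left(-8\right) \left(N + 0\right)}{N} = \frac{\left(-8\right) N}{N} = -8$)
$\left(\left(u \left(-4\right) - 4\right) + M{\left(6 \right)}\right)^{2} = \left(\left(i \left(-4\right) - 4\right) - 8\right)^{2} = \left(\left(- 4 i - 4\right) - 8\right)^{2} = \left(\left(-4 - 4 i\right) - 8\right)^{2} = \left(-12 - 4 i\right)^{2}$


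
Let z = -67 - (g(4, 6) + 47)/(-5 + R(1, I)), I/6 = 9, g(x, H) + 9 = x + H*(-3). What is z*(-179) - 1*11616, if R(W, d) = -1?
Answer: -339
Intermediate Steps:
g(x, H) = -9 + x - 3*H (g(x, H) = -9 + (x + H*(-3)) = -9 + (x - 3*H) = -9 + x - 3*H)
I = 54 (I = 6*9 = 54)
z = -63 (z = -67 - ((-9 + 4 - 3*6) + 47)/(-5 - 1) = -67 - ((-9 + 4 - 18) + 47)/(-6) = -67 - (-23 + 47)*(-1)/6 = -67 - 24*(-1)/6 = -67 - 1*(-4) = -67 + 4 = -63)
z*(-179) - 1*11616 = -63*(-179) - 1*11616 = 11277 - 11616 = -339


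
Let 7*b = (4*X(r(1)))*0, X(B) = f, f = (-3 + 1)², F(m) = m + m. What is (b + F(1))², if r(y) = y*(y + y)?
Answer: 4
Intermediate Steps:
r(y) = 2*y² (r(y) = y*(2*y) = 2*y²)
F(m) = 2*m
f = 4 (f = (-2)² = 4)
X(B) = 4
b = 0 (b = ((4*4)*0)/7 = (16*0)/7 = (⅐)*0 = 0)
(b + F(1))² = (0 + 2*1)² = (0 + 2)² = 2² = 4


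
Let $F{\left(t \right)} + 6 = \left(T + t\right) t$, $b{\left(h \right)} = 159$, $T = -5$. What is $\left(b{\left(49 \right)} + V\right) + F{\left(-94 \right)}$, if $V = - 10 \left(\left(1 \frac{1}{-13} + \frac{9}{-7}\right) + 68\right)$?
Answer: $\frac{800129}{91} \approx 8792.6$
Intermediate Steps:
$F{\left(t \right)} = -6 + t \left(-5 + t\right)$ ($F{\left(t \right)} = -6 + \left(-5 + t\right) t = -6 + t \left(-5 + t\right)$)
$V = - \frac{60640}{91}$ ($V = - 10 \left(\left(1 \left(- \frac{1}{13}\right) + 9 \left(- \frac{1}{7}\right)\right) + 68\right) = - 10 \left(\left(- \frac{1}{13} - \frac{9}{7}\right) + 68\right) = - 10 \left(- \frac{124}{91} + 68\right) = \left(-10\right) \frac{6064}{91} = - \frac{60640}{91} \approx -666.37$)
$\left(b{\left(49 \right)} + V\right) + F{\left(-94 \right)} = \left(159 - \frac{60640}{91}\right) - \left(-464 - 8836\right) = - \frac{46171}{91} + \left(-6 + 8836 + 470\right) = - \frac{46171}{91} + 9300 = \frac{800129}{91}$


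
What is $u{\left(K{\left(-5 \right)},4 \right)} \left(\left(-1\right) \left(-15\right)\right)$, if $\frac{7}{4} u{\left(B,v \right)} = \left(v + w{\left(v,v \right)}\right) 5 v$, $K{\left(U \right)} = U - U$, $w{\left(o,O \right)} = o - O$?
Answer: $\frac{4800}{7} \approx 685.71$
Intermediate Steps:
$K{\left(U \right)} = 0$
$u{\left(B,v \right)} = \frac{20 v^{2}}{7}$ ($u{\left(B,v \right)} = \frac{4 \left(v + \left(v - v\right)\right) 5 v}{7} = \frac{4 \left(v + 0\right) 5 v}{7} = \frac{4 v 5 v}{7} = \frac{4 \cdot 5 v v}{7} = \frac{4 \cdot 5 v^{2}}{7} = \frac{20 v^{2}}{7}$)
$u{\left(K{\left(-5 \right)},4 \right)} \left(\left(-1\right) \left(-15\right)\right) = \frac{20 \cdot 4^{2}}{7} \left(\left(-1\right) \left(-15\right)\right) = \frac{20}{7} \cdot 16 \cdot 15 = \frac{320}{7} \cdot 15 = \frac{4800}{7}$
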